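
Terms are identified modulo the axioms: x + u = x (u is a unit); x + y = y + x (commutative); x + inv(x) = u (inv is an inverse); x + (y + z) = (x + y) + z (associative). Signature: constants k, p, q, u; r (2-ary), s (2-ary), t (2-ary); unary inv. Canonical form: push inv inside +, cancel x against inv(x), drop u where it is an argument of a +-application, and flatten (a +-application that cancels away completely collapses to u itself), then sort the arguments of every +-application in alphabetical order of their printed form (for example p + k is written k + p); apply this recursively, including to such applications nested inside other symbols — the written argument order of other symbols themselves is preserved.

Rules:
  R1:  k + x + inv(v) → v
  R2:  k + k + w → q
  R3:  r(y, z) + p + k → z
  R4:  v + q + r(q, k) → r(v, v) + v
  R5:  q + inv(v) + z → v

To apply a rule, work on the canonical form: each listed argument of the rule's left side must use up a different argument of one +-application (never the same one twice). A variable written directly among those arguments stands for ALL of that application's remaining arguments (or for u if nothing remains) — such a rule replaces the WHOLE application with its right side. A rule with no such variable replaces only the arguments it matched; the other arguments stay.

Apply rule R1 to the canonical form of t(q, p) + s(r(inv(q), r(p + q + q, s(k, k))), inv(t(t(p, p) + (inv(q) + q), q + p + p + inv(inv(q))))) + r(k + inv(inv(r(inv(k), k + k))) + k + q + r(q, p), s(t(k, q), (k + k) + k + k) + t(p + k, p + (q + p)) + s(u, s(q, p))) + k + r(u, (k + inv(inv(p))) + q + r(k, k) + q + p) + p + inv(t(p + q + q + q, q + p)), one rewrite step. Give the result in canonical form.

Canonical form:  inv(t(p + q + q + q, p + q)) + k + p + r(k + k + q + r(inv(k), k + k) + r(q, p), s(t(k, q), k + k + k + k) + s(u, s(q, p)) + t(k + p, p + p + q)) + r(u, k + p + p + q + q + r(k, k)) + s(r(inv(q), r(p + q + q, s(k, k))), inv(t(t(p, p), p + p + q + q))) + t(q, p)
R1 matches:  uses inv(t(p + q + q + q, p + q)), k;  v := t(p + q + q + q, p + q), x := p + r(k + k + q + r(inv(k), k + k) + r(q, p), s(t(k, q), k + k + k + k) + s(u, s(q, p)) + t(k + p, p + p + q)) + r(u, k + p + p + q + q + r(k, k)) + s(r(inv(q), r(p + q + q, s(k, k))), inv(t(t(p, p), p + p + q + q))) + t(q, p)
The extension variable absorbs all remaining arguments, so the whole application is rewritten.
Giving:  t(p + q + q + q, p + q)

Answer: t(p + q + q + q, p + q)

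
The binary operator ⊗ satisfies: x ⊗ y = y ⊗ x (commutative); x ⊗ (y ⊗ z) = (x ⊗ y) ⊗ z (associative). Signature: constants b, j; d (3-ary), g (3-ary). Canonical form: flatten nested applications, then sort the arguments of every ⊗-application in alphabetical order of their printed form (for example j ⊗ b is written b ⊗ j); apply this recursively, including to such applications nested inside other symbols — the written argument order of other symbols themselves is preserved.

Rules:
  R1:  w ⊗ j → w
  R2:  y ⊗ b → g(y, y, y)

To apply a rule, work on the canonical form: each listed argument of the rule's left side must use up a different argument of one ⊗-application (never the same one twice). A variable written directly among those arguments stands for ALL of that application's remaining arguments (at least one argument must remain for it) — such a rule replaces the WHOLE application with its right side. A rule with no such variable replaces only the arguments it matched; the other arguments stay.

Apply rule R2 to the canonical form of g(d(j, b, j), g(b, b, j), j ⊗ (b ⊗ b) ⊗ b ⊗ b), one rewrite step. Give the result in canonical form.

Canonical form:  g(d(j, b, j), g(b, b, j), b ⊗ b ⊗ b ⊗ b ⊗ j)
Match R2:  consume b;  y := b ⊗ b ⊗ b ⊗ j
Every leftover argument binds to the variable; the entire application is replaced.
Giving:  g(d(j, b, j), g(b, b, j), g(b ⊗ b ⊗ b ⊗ j, b ⊗ b ⊗ b ⊗ j, b ⊗ b ⊗ b ⊗ j))

Answer: g(d(j, b, j), g(b, b, j), g(b ⊗ b ⊗ b ⊗ j, b ⊗ b ⊗ b ⊗ j, b ⊗ b ⊗ b ⊗ j))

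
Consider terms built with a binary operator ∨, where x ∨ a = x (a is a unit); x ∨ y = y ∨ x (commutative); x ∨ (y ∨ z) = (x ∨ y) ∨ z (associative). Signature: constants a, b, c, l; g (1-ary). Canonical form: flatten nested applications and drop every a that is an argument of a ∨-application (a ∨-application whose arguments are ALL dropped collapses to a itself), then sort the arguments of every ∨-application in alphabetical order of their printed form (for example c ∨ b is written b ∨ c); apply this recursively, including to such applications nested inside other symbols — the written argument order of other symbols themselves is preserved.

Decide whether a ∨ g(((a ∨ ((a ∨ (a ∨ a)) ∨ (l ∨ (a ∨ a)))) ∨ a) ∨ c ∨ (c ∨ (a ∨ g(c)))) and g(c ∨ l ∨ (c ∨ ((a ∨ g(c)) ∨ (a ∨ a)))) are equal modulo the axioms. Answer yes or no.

Left:  a ∨ g(((a ∨ ((a ∨ (a ∨ a)) ∨ (l ∨ (a ∨ a)))) ∨ a) ∨ c ∨ (c ∨ (a ∨ g(c))))
  Inside:  g(((a ∨ ((a ∨ (a ∨ a)) ∨ (l ∨ (a ∨ a)))) ∨ a) ∨ c ∨ (c ∨ (a ∨ g(c))))  →  g(c ∨ c ∨ g(c) ∨ l)
  Drop the unit:  drop a
  Sort:  g(c ∨ c ∨ g(c) ∨ l)
Right:  g(c ∨ l ∨ (c ∨ ((a ∨ g(c)) ∨ (a ∨ a))))
  Descend into:  c ∨ l ∨ (c ∨ ((a ∨ g(c)) ∨ (a ∨ a)))
  Flatten:  c ∨ l ∨ c ∨ a ∨ g(c) ∨ a ∨ a
  Unit:  drop a (×3)
  Sort:  c ∨ c ∨ g(c) ∨ l
  Rebuild:  g(c ∨ c ∨ g(c) ∨ l)

Answer: yes — both canonical forms are g(c ∨ c ∨ g(c) ∨ l)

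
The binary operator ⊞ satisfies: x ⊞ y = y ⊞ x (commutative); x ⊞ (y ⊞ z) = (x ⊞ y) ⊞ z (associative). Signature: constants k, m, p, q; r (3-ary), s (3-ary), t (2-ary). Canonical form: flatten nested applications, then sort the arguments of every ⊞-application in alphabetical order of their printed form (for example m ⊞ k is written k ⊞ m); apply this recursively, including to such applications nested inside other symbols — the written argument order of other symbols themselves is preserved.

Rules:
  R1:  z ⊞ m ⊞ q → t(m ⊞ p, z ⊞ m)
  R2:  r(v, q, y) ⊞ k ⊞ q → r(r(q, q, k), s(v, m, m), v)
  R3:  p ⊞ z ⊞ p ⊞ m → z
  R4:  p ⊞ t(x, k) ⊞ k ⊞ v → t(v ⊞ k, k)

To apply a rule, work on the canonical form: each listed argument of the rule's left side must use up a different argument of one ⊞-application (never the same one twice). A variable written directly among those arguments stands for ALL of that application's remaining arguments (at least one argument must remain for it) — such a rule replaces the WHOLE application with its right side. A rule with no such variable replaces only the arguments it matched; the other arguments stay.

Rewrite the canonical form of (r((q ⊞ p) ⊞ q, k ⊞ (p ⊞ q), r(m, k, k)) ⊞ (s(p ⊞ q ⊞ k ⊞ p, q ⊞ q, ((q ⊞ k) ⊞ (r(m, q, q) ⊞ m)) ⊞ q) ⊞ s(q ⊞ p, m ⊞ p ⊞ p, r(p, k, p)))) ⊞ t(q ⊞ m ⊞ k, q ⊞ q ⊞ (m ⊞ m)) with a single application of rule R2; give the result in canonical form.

Canonical form:  r(p ⊞ q ⊞ q, k ⊞ p ⊞ q, r(m, k, k)) ⊞ s(k ⊞ p ⊞ p ⊞ q, q ⊞ q, k ⊞ m ⊞ q ⊞ q ⊞ r(m, q, q)) ⊞ s(p ⊞ q, m ⊞ p ⊞ p, r(p, k, p)) ⊞ t(k ⊞ m ⊞ q, m ⊞ m ⊞ q ⊞ q)
Match R2:  consume k, q, r(m, q, q);  v := m, y := q
Result:  r(p ⊞ q ⊞ q, k ⊞ p ⊞ q, r(m, k, k)) ⊞ s(k ⊞ p ⊞ p ⊞ q, q ⊞ q, m ⊞ q ⊞ r(r(q, q, k), s(m, m, m), m)) ⊞ s(p ⊞ q, m ⊞ p ⊞ p, r(p, k, p)) ⊞ t(k ⊞ m ⊞ q, m ⊞ m ⊞ q ⊞ q)

Answer: r(p ⊞ q ⊞ q, k ⊞ p ⊞ q, r(m, k, k)) ⊞ s(k ⊞ p ⊞ p ⊞ q, q ⊞ q, m ⊞ q ⊞ r(r(q, q, k), s(m, m, m), m)) ⊞ s(p ⊞ q, m ⊞ p ⊞ p, r(p, k, p)) ⊞ t(k ⊞ m ⊞ q, m ⊞ m ⊞ q ⊞ q)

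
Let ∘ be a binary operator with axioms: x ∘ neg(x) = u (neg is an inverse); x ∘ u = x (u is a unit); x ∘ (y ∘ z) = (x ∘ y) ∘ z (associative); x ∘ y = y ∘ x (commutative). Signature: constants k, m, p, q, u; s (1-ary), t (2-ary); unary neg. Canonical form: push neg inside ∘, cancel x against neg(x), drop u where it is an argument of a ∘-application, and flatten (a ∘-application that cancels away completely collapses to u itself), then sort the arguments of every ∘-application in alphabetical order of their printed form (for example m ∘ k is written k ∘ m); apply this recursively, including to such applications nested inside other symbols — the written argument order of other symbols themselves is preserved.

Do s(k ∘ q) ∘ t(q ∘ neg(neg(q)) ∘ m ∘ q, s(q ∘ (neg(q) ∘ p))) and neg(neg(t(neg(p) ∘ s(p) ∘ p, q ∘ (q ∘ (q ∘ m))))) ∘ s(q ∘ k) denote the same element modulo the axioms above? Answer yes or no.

Left:  s(k ∘ q) ∘ t(q ∘ neg(neg(q)) ∘ m ∘ q, s(q ∘ (neg(q) ∘ p)))
  Push neg inside:  distribute neg over ∘ and collapse double neg
  Collect:  s(k ∘ q) ∘ t(m ∘ q ∘ q ∘ q, s(p))
Right:  neg(neg(t(neg(p) ∘ s(p) ∘ p, q ∘ (q ∘ (q ∘ m))))) ∘ s(q ∘ k)
  Push neg inside:  distribute neg over ∘ and collapse double neg
  Collect:  t(s(p), m ∘ q ∘ q ∘ q) ∘ s(k ∘ q)
  Order the arguments:  s(k ∘ q) ∘ t(s(p), m ∘ q ∘ q ∘ q)

Answer: no — s(k ∘ q) ∘ t(m ∘ q ∘ q ∘ q, s(p)) vs s(k ∘ q) ∘ t(s(p), m ∘ q ∘ q ∘ q)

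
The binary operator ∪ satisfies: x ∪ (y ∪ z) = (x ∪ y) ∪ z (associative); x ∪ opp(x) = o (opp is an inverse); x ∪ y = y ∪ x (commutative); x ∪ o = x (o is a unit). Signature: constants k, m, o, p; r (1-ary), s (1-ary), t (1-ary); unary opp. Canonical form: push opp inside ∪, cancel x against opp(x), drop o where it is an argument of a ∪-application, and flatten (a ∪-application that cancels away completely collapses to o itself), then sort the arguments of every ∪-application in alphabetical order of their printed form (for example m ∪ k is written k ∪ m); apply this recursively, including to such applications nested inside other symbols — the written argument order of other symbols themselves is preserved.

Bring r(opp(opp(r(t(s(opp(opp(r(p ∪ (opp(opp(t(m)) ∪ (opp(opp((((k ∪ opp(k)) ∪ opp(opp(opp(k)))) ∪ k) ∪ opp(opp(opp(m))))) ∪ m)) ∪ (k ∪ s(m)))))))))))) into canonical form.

Descend into:  p ∪ (opp(opp(t(m)) ∪ (opp(opp((((k ∪ opp(k)) ∪ opp(opp(opp(k)))) ∪ k) ∪ opp(opp(opp(m))))) ∪ m)) ∪ (k ∪ s(m)))
Push opp inside:  distribute opp over ∪ and collapse double opp
Inverses cancel:  m cancels
Collect:  p ∪ t(m) ∪ k ∪ s(m)
Sort arguments:  k ∪ p ∪ s(m) ∪ t(m)
Put back:  r(r(t(s(r(k ∪ p ∪ s(m) ∪ t(m))))))

Answer: r(r(t(s(r(k ∪ p ∪ s(m) ∪ t(m))))))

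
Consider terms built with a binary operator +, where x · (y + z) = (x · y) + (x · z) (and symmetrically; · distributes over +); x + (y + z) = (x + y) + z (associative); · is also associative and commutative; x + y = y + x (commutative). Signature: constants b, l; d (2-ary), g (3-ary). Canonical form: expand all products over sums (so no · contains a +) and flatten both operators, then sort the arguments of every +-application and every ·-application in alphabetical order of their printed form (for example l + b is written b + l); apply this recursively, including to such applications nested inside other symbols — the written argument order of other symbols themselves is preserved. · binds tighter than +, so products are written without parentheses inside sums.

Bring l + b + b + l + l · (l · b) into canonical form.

Un-nest:  l + b + b + l + b · l · l
Order the arguments:  b + b + b · l · l + l + l

Answer: b + b + b · l · l + l + l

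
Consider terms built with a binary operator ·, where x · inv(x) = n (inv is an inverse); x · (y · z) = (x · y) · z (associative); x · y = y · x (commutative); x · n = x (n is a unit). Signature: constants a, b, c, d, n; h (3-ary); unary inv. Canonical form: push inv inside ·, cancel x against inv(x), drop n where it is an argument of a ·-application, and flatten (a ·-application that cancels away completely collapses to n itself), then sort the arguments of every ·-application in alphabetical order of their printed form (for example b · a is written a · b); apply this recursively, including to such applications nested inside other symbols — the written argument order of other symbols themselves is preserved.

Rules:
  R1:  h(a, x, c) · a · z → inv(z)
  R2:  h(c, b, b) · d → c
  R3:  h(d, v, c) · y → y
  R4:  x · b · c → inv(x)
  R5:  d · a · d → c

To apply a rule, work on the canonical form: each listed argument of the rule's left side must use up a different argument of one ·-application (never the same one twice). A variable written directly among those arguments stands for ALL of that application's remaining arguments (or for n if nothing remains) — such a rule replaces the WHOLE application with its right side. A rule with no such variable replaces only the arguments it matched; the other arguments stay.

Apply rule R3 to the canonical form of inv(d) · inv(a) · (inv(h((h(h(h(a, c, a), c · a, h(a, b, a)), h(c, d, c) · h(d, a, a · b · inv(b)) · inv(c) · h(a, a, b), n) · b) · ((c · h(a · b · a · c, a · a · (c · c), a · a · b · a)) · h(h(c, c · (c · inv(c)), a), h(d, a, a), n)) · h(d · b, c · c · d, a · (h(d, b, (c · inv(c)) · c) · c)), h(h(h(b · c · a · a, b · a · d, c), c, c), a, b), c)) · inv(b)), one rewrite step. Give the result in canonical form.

Answer: inv(a) · inv(b) · inv(d) · inv(h(b · c · h(a · a · b · c, a · a · c · c, a · a · a · b) · h(b · d, c · c · d, a · c) · h(h(c, c, a), h(d, a, a), n) · h(h(h(a, c, a), a · c, h(a, b, a)), h(a, a, b) · h(c, d, c) · h(d, a, a) · inv(c), n), h(h(h(a · a · b · c, a · b · d, c), c, c), a, b), c))

Derivation:
Canonical form:  inv(a) · inv(b) · inv(d) · inv(h(b · c · h(a · a · b · c, a · a · c · c, a · a · a · b) · h(b · d, c · c · d, a · c · h(d, b, c)) · h(h(c, c, a), h(d, a, a), n) · h(h(h(a, c, a), a · c, h(a, b, a)), h(a, a, b) · h(c, d, c) · h(d, a, a) · inv(c), n), h(h(h(a · a · b · c, a · b · d, c), c, c), a, b), c))
R3 matches:  uses h(d, b, c);  v := b, y := a · c
Every leftover argument binds to the variable; the entire application is replaced.
New term:  inv(a) · inv(b) · inv(d) · inv(h(b · c · h(a · a · b · c, a · a · c · c, a · a · a · b) · h(b · d, c · c · d, a · c) · h(h(c, c, a), h(d, a, a), n) · h(h(h(a, c, a), a · c, h(a, b, a)), h(a, a, b) · h(c, d, c) · h(d, a, a) · inv(c), n), h(h(h(a · a · b · c, a · b · d, c), c, c), a, b), c))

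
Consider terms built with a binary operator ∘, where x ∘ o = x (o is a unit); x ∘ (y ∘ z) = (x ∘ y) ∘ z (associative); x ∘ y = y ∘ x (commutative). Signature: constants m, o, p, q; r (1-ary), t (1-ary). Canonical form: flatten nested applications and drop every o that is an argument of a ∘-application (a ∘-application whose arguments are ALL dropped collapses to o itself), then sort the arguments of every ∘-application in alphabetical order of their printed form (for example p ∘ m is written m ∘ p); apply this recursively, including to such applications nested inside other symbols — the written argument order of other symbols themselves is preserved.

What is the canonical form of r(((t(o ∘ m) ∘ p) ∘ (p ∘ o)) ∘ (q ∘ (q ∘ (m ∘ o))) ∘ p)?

Focus inside:  ((t(o ∘ m) ∘ p) ∘ (p ∘ o)) ∘ (q ∘ (q ∘ (m ∘ o))) ∘ p
Un-nest:  t(o ∘ m) ∘ p ∘ p ∘ o ∘ q ∘ q ∘ m ∘ o ∘ p
Simplify inside:  t(o ∘ m)  →  t(m)
Units out:  drop o (×2)
Sort arguments:  m ∘ p ∘ p ∘ p ∘ q ∘ q ∘ t(m)
Rebuild:  r(m ∘ p ∘ p ∘ p ∘ q ∘ q ∘ t(m))

Answer: r(m ∘ p ∘ p ∘ p ∘ q ∘ q ∘ t(m))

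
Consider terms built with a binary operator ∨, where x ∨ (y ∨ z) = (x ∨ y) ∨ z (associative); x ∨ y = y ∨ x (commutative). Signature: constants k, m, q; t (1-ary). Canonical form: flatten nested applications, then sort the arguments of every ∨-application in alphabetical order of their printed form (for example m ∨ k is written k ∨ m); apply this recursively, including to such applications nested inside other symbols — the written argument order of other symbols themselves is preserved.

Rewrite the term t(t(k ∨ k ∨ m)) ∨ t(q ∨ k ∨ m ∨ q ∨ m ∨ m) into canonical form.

Answer: t(k ∨ m ∨ m ∨ m ∨ q ∨ q) ∨ t(t(k ∨ k ∨ m))

Derivation:
Inside:  t(q ∨ k ∨ m ∨ q ∨ m ∨ m)  →  t(k ∨ m ∨ m ∨ m ∨ q ∨ q)
Sort arguments:  t(k ∨ m ∨ m ∨ m ∨ q ∨ q) ∨ t(t(k ∨ k ∨ m))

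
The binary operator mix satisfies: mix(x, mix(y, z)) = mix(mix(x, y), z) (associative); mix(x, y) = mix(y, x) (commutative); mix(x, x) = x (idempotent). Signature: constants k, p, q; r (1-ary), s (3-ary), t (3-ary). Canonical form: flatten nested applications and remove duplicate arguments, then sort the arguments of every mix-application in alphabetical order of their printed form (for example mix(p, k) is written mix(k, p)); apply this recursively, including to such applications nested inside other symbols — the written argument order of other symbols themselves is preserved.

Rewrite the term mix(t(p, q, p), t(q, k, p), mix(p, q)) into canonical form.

Merge nested applications:  mix(t(p, q, p), t(q, k, p), p, q)
Sort arguments:  mix(p, q, t(p, q, p), t(q, k, p))

Answer: mix(p, q, t(p, q, p), t(q, k, p))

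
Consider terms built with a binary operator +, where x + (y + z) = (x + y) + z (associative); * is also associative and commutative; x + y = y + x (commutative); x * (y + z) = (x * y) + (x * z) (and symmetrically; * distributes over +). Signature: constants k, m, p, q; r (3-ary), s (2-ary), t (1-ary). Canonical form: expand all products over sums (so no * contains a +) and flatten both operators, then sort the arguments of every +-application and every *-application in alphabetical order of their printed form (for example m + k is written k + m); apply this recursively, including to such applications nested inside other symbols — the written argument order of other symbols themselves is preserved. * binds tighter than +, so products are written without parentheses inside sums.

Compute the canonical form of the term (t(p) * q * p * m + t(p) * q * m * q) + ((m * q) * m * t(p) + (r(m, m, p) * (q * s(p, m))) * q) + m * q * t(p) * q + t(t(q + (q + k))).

Merge nested applications:  m * p * q * t(p) + m * q * q * t(p) + m * m * q * t(p) + q * q * r(m, m, p) * s(p, m) + m * q * q * t(p) + t(t(k + q + q))
Sort arguments:  m * m * q * t(p) + m * p * q * t(p) + m * q * q * t(p) + m * q * q * t(p) + q * q * r(m, m, p) * s(p, m) + t(t(k + q + q))

Answer: m * m * q * t(p) + m * p * q * t(p) + m * q * q * t(p) + m * q * q * t(p) + q * q * r(m, m, p) * s(p, m) + t(t(k + q + q))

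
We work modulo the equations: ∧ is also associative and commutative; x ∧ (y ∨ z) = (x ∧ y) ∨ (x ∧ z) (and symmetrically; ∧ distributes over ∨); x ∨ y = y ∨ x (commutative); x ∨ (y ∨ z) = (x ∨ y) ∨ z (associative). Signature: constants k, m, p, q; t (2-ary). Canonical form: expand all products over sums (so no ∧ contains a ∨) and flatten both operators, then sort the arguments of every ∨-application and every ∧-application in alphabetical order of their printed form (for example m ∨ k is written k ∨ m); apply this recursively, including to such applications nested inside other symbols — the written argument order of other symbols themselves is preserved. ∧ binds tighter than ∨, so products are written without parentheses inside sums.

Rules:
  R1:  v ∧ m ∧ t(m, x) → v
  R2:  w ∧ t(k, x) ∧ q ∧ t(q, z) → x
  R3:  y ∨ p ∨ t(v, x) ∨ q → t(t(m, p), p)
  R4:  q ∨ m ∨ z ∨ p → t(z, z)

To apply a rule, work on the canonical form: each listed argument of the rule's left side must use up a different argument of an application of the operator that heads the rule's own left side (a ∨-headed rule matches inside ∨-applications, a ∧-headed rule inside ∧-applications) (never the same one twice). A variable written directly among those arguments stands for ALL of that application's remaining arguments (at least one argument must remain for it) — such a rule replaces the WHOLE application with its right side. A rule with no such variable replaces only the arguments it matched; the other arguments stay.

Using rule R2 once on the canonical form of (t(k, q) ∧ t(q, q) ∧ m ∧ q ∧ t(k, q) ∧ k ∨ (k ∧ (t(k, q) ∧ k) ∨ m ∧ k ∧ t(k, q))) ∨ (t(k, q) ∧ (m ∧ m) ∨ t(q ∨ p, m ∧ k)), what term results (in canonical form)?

Answer: k ∧ k ∧ t(k, q) ∨ k ∧ m ∧ t(k, q) ∨ m ∧ m ∧ t(k, q) ∨ q ∨ t(p ∨ q, k ∧ m)

Derivation:
Canonical form:  k ∧ k ∧ t(k, q) ∨ k ∧ m ∧ q ∧ t(k, q) ∧ t(k, q) ∧ t(q, q) ∨ k ∧ m ∧ t(k, q) ∨ m ∧ m ∧ t(k, q) ∨ t(p ∨ q, k ∧ m)
Apply R2:  consuming q, t(k, q), t(q, q);  w := k ∧ m ∧ t(k, q), x := q, z := q
Every leftover argument binds to the variable; the entire application is replaced.
Giving:  k ∧ k ∧ t(k, q) ∨ k ∧ m ∧ t(k, q) ∨ m ∧ m ∧ t(k, q) ∨ q ∨ t(p ∨ q, k ∧ m)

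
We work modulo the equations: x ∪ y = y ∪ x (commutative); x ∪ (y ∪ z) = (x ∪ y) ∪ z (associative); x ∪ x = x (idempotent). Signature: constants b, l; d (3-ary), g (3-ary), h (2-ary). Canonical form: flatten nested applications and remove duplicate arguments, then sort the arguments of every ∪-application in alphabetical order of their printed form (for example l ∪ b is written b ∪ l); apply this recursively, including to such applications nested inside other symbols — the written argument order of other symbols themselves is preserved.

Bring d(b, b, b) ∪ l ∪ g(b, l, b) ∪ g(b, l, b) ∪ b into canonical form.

Idempotence:  drop duplicate g(b, l, b)
Sort:  b ∪ d(b, b, b) ∪ g(b, l, b) ∪ l

Answer: b ∪ d(b, b, b) ∪ g(b, l, b) ∪ l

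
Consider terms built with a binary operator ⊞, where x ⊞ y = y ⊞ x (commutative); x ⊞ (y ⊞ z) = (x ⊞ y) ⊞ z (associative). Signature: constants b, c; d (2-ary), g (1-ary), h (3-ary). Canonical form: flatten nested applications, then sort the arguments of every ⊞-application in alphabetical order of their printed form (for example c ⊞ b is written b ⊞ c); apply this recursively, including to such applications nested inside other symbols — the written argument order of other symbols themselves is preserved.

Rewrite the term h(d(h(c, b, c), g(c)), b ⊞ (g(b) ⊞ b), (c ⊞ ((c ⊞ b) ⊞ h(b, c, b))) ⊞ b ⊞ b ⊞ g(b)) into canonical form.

Focus inside:  (c ⊞ ((c ⊞ b) ⊞ h(b, c, b))) ⊞ b ⊞ b ⊞ g(b)
Un-nest:  c ⊞ c ⊞ b ⊞ h(b, c, b) ⊞ b ⊞ b ⊞ g(b)
Sort arguments:  b ⊞ b ⊞ b ⊞ c ⊞ c ⊞ g(b) ⊞ h(b, c, b)
Put back:  h(d(h(c, b, c), g(c)), b ⊞ b ⊞ g(b), b ⊞ b ⊞ b ⊞ c ⊞ c ⊞ g(b) ⊞ h(b, c, b))

Answer: h(d(h(c, b, c), g(c)), b ⊞ b ⊞ g(b), b ⊞ b ⊞ b ⊞ c ⊞ c ⊞ g(b) ⊞ h(b, c, b))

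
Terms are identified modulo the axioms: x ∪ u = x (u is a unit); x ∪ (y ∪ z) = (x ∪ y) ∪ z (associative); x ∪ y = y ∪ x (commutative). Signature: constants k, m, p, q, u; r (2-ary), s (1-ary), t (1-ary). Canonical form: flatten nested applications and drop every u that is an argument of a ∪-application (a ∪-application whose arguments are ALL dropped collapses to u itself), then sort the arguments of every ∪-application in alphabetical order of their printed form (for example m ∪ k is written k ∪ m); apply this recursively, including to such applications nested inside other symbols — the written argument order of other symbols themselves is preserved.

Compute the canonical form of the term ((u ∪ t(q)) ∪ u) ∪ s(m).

Merge nested applications:  u ∪ t(q) ∪ u ∪ s(m)
Unit:  drop u (×2)
Sort arguments:  s(m) ∪ t(q)

Answer: s(m) ∪ t(q)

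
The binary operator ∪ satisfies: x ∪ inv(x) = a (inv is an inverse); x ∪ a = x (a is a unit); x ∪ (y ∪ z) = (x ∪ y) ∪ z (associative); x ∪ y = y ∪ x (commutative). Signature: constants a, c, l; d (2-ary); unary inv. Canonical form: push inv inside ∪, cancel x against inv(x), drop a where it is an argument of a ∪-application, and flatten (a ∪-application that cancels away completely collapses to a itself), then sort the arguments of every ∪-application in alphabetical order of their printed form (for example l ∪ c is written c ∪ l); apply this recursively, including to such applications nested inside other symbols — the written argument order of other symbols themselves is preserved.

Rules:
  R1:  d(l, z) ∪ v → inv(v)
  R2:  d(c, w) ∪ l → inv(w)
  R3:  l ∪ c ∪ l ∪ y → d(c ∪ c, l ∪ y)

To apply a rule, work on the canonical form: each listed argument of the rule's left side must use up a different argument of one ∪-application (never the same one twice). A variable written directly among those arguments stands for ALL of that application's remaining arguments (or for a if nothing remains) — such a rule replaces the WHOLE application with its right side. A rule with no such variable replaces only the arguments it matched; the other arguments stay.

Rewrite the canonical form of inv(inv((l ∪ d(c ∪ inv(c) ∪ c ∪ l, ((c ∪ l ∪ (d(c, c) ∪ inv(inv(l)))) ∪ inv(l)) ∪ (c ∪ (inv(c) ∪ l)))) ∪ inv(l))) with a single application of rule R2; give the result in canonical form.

Answer: d(c ∪ l, l)

Derivation:
Canonical form:  d(c ∪ l, c ∪ d(c, c) ∪ l ∪ l)
Match R2:  consume d(c, c), l;  w := c
Giving:  d(c ∪ l, l)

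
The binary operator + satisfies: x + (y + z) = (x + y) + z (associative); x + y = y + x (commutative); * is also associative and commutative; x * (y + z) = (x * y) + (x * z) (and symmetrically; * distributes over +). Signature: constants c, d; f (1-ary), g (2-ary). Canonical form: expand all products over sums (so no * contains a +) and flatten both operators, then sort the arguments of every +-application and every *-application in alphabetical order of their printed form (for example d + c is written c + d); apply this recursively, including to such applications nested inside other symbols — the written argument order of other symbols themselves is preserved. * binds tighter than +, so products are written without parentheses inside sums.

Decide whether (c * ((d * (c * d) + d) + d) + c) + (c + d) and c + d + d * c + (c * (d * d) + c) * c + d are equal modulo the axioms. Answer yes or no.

Answer: no — c + c + c * c * d * d + c * d + c * d + d vs c + c * c + c * c * d * d + c * d + d + d

Derivation:
Left:  (c * ((d * (c * d) + d) + d) + c) + (c + d)
  Distribute:  c * c * d * d + c * d + c * d + c + c + d
  Sort arguments:  c + c + c * c * d * d + c * d + c * d + d
Right:  c + d + d * c + (c * (d * d) + c) * c + d
  Expand products over sums:  c + d + c * d + c * c * d * d + c * c + d
  Order the arguments:  c + c * c + c * c * d * d + c * d + d + d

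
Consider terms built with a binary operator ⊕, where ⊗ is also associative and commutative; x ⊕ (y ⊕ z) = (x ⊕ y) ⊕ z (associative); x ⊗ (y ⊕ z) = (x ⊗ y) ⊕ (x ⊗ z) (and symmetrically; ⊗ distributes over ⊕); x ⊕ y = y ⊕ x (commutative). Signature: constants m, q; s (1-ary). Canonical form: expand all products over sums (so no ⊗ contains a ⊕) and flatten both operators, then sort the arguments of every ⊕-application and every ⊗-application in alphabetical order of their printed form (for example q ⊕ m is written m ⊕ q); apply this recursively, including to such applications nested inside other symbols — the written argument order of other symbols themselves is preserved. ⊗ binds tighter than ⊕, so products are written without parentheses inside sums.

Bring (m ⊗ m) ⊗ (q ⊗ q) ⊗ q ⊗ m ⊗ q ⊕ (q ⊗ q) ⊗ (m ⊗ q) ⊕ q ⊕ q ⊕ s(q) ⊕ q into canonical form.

Un-nest:  m ⊗ m ⊗ m ⊗ q ⊗ q ⊗ q ⊗ q ⊕ m ⊗ q ⊗ q ⊗ q ⊕ q ⊕ q ⊕ s(q) ⊕ q
Sort:  m ⊗ m ⊗ m ⊗ q ⊗ q ⊗ q ⊗ q ⊕ m ⊗ q ⊗ q ⊗ q ⊕ q ⊕ q ⊕ q ⊕ s(q)

Answer: m ⊗ m ⊗ m ⊗ q ⊗ q ⊗ q ⊗ q ⊕ m ⊗ q ⊗ q ⊗ q ⊕ q ⊕ q ⊕ q ⊕ s(q)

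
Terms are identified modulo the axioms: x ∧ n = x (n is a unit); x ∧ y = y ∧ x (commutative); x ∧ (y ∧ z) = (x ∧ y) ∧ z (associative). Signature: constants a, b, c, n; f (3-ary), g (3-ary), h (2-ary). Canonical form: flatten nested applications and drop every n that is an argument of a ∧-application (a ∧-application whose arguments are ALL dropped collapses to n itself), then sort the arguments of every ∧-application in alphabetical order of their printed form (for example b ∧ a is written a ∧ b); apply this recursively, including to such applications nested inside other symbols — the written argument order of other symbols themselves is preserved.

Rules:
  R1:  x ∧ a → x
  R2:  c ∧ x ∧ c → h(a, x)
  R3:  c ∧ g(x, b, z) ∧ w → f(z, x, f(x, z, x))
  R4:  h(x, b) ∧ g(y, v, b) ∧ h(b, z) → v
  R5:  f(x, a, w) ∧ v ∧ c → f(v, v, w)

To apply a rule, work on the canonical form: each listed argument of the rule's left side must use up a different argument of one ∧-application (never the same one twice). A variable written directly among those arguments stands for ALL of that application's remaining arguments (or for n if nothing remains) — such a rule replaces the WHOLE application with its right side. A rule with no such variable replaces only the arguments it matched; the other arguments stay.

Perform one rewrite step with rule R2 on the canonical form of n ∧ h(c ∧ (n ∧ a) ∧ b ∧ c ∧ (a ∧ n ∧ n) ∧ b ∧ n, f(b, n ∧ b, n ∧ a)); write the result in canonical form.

Canonical form:  h(a ∧ a ∧ b ∧ b ∧ c ∧ c, f(b, b, a))
Match R2:  consume c, c;  x := a ∧ a ∧ b ∧ b
Every leftover argument binds to the variable; the entire application is replaced.
Result:  h(h(a, a ∧ a ∧ b ∧ b), f(b, b, a))

Answer: h(h(a, a ∧ a ∧ b ∧ b), f(b, b, a))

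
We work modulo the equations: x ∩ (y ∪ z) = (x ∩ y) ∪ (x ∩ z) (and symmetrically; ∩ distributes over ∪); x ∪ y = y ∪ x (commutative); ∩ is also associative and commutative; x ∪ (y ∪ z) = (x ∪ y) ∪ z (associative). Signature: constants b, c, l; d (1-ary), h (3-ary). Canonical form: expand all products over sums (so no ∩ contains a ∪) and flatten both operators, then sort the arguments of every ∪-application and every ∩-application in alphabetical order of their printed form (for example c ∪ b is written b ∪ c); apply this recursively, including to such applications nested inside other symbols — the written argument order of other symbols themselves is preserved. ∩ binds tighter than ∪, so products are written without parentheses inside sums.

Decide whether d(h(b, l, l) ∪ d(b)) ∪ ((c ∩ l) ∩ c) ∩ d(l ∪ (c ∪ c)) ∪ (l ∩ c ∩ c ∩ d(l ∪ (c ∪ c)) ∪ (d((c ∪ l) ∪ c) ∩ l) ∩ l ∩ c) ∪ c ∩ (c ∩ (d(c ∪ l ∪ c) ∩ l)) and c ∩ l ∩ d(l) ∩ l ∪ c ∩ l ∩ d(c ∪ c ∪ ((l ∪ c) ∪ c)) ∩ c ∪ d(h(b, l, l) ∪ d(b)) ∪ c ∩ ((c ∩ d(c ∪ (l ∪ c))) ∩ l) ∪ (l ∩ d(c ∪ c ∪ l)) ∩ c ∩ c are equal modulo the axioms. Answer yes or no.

Left:  d(h(b, l, l) ∪ d(b)) ∪ ((c ∩ l) ∩ c) ∩ d(l ∪ (c ∪ c)) ∪ (l ∩ c ∩ c ∩ d(l ∪ (c ∪ c)) ∪ (d((c ∪ l) ∪ c) ∩ l) ∩ l ∩ c) ∪ c ∩ (c ∩ (d(c ∪ l ∪ c) ∩ l))
  Merge nested applications:  d(d(b) ∪ h(b, l, l)) ∪ c ∩ c ∩ d(c ∪ c ∪ l) ∩ l ∪ c ∩ c ∩ d(c ∪ c ∪ l) ∩ l ∪ c ∩ d(c ∪ c ∪ l) ∩ l ∩ l ∪ c ∩ c ∩ d(c ∪ c ∪ l) ∩ l
  Order the arguments:  c ∩ c ∩ d(c ∪ c ∪ l) ∩ l ∪ c ∩ c ∩ d(c ∪ c ∪ l) ∩ l ∪ c ∩ c ∩ d(c ∪ c ∪ l) ∩ l ∪ c ∩ d(c ∪ c ∪ l) ∩ l ∩ l ∪ d(d(b) ∪ h(b, l, l))
Right:  c ∩ l ∩ d(l) ∩ l ∪ c ∩ l ∩ d(c ∪ c ∪ ((l ∪ c) ∪ c)) ∩ c ∪ d(h(b, l, l) ∪ d(b)) ∪ c ∩ ((c ∩ d(c ∪ (l ∪ c))) ∩ l) ∪ (l ∩ d(c ∪ c ∪ l)) ∩ c ∩ c
  Flatten:  c ∩ d(l) ∩ l ∩ l ∪ c ∩ c ∩ d(c ∪ c ∪ c ∪ c ∪ l) ∩ l ∪ d(d(b) ∪ h(b, l, l)) ∪ c ∩ c ∩ d(c ∪ c ∪ l) ∩ l ∪ c ∩ c ∩ d(c ∪ c ∪ l) ∩ l
  Order the arguments:  c ∩ c ∩ d(c ∪ c ∪ c ∪ c ∪ l) ∩ l ∪ c ∩ c ∩ d(c ∪ c ∪ l) ∩ l ∪ c ∩ c ∩ d(c ∪ c ∪ l) ∩ l ∪ c ∩ d(l) ∩ l ∩ l ∪ d(d(b) ∪ h(b, l, l))

Answer: no — c ∩ c ∩ d(c ∪ c ∪ l) ∩ l ∪ c ∩ c ∩ d(c ∪ c ∪ l) ∩ l ∪ c ∩ c ∩ d(c ∪ c ∪ l) ∩ l ∪ c ∩ d(c ∪ c ∪ l) ∩ l ∩ l ∪ d(d(b) ∪ h(b, l, l)) vs c ∩ c ∩ d(c ∪ c ∪ c ∪ c ∪ l) ∩ l ∪ c ∩ c ∩ d(c ∪ c ∪ l) ∩ l ∪ c ∩ c ∩ d(c ∪ c ∪ l) ∩ l ∪ c ∩ d(l) ∩ l ∩ l ∪ d(d(b) ∪ h(b, l, l))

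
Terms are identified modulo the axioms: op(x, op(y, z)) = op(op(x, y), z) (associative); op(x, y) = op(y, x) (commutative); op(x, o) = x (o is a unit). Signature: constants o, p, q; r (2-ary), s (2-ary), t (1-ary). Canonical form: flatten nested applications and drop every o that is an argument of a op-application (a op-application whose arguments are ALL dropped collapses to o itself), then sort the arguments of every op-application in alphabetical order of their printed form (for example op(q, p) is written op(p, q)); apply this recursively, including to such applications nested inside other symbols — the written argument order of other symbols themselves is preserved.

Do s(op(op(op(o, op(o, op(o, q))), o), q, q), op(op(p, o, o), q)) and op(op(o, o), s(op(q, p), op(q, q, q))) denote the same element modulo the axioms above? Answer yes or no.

Answer: no — s(op(q, q, q), op(p, q)) vs s(op(p, q), op(q, q, q))

Derivation:
Left:  s(op(op(op(o, op(o, op(o, q))), o), q, q), op(op(p, o, o), q))
  Work inside:  op(op(op(o, op(o, op(o, q))), o), q, q)
  Merge nested applications:  op(o, o, o, q, o, q, q)
  Unit:  drop o (×4)
  Order the arguments:  op(q, q, q)
  Rebuild:  s(op(q, q, q), op(p, q))
Right:  op(op(o, o), s(op(q, p), op(q, q, q)))
  Merge nested applications:  op(o, o, s(op(q, p), op(q, q, q)))
  Canonicalize subterm:  s(op(q, p), op(q, q, q))  →  s(op(p, q), op(q, q, q))
  Unit:  drop o (×2)
  Sort arguments:  s(op(p, q), op(q, q, q))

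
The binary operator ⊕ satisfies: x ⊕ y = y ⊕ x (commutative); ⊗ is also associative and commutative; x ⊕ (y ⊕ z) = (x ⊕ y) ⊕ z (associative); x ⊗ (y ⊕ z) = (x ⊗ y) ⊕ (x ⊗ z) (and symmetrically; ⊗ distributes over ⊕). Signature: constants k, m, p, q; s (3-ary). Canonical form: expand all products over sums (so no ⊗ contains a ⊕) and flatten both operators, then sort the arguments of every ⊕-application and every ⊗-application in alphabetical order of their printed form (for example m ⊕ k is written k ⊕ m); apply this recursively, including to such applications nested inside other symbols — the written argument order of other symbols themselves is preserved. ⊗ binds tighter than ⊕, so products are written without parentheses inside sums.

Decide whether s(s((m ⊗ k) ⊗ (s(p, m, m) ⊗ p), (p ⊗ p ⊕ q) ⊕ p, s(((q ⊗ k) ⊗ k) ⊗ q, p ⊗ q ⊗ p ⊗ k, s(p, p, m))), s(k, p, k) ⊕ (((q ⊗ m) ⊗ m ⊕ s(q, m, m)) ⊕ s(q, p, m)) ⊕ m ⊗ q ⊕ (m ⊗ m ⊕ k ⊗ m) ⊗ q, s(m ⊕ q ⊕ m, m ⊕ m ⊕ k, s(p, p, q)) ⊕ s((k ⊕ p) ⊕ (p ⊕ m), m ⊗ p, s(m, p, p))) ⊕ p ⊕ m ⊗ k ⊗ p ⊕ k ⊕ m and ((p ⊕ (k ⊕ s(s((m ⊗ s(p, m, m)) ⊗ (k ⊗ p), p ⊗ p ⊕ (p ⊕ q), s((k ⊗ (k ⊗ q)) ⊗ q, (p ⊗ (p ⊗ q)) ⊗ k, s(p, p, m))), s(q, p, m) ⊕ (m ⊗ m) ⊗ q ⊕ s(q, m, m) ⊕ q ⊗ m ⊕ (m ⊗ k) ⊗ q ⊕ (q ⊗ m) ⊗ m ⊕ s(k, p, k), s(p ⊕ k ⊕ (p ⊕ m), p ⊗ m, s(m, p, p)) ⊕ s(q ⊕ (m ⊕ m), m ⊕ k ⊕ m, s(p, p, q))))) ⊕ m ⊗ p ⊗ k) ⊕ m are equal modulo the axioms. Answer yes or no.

Left:  s(s((m ⊗ k) ⊗ (s(p, m, m) ⊗ p), (p ⊗ p ⊕ q) ⊕ p, s(((q ⊗ k) ⊗ k) ⊗ q, p ⊗ q ⊗ p ⊗ k, s(p, p, m))), s(k, p, k) ⊕ (((q ⊗ m) ⊗ m ⊕ s(q, m, m)) ⊕ s(q, p, m)) ⊕ m ⊗ q ⊕ (m ⊗ m ⊕ k ⊗ m) ⊗ q, s(m ⊕ q ⊕ m, m ⊕ m ⊕ k, s(p, p, q)) ⊕ s((k ⊕ p) ⊕ (p ⊕ m), m ⊗ p, s(m, p, p))) ⊕ p ⊕ m ⊗ k ⊗ p ⊕ k ⊕ m
  Distribute:  s(s(k ⊗ m ⊗ p ⊗ s(p, m, m), p ⊕ p ⊗ p ⊕ q, s(k ⊗ k ⊗ q ⊗ q, k ⊗ p ⊗ p ⊗ q, s(p, p, m))), k ⊗ m ⊗ q ⊕ m ⊗ m ⊗ q ⊕ m ⊗ m ⊗ q ⊕ m ⊗ q ⊕ s(k, p, k) ⊕ s(q, m, m) ⊕ s(q, p, m), s(k ⊕ m ⊕ p ⊕ p, m ⊗ p, s(m, p, p)) ⊕ s(m ⊕ m ⊕ q, k ⊕ m ⊕ m, s(p, p, q))) ⊕ p ⊕ k ⊗ m ⊗ p ⊕ k ⊕ m
  Order the arguments:  k ⊕ k ⊗ m ⊗ p ⊕ m ⊕ p ⊕ s(s(k ⊗ m ⊗ p ⊗ s(p, m, m), p ⊕ p ⊗ p ⊕ q, s(k ⊗ k ⊗ q ⊗ q, k ⊗ p ⊗ p ⊗ q, s(p, p, m))), k ⊗ m ⊗ q ⊕ m ⊗ m ⊗ q ⊕ m ⊗ m ⊗ q ⊕ m ⊗ q ⊕ s(k, p, k) ⊕ s(q, m, m) ⊕ s(q, p, m), s(k ⊕ m ⊕ p ⊕ p, m ⊗ p, s(m, p, p)) ⊕ s(m ⊕ m ⊕ q, k ⊕ m ⊕ m, s(p, p, q)))
Right:  ((p ⊕ (k ⊕ s(s((m ⊗ s(p, m, m)) ⊗ (k ⊗ p), p ⊗ p ⊕ (p ⊕ q), s((k ⊗ (k ⊗ q)) ⊗ q, (p ⊗ (p ⊗ q)) ⊗ k, s(p, p, m))), s(q, p, m) ⊕ (m ⊗ m) ⊗ q ⊕ s(q, m, m) ⊕ q ⊗ m ⊕ (m ⊗ k) ⊗ q ⊕ (q ⊗ m) ⊗ m ⊕ s(k, p, k), s(p ⊕ k ⊕ (p ⊕ m), p ⊗ m, s(m, p, p)) ⊕ s(q ⊕ (m ⊕ m), m ⊕ k ⊕ m, s(p, p, q))))) ⊕ m ⊗ p ⊗ k) ⊕ m
  Merge nested applications:  p ⊕ k ⊕ s(s(k ⊗ m ⊗ p ⊗ s(p, m, m), p ⊕ p ⊗ p ⊕ q, s(k ⊗ k ⊗ q ⊗ q, k ⊗ p ⊗ p ⊗ q, s(p, p, m))), k ⊗ m ⊗ q ⊕ m ⊗ m ⊗ q ⊕ m ⊗ m ⊗ q ⊕ m ⊗ q ⊕ s(k, p, k) ⊕ s(q, m, m) ⊕ s(q, p, m), s(k ⊕ m ⊕ p ⊕ p, m ⊗ p, s(m, p, p)) ⊕ s(m ⊕ m ⊕ q, k ⊕ m ⊕ m, s(p, p, q))) ⊕ k ⊗ m ⊗ p ⊕ m
  Sort:  k ⊕ k ⊗ m ⊗ p ⊕ m ⊕ p ⊕ s(s(k ⊗ m ⊗ p ⊗ s(p, m, m), p ⊕ p ⊗ p ⊕ q, s(k ⊗ k ⊗ q ⊗ q, k ⊗ p ⊗ p ⊗ q, s(p, p, m))), k ⊗ m ⊗ q ⊕ m ⊗ m ⊗ q ⊕ m ⊗ m ⊗ q ⊕ m ⊗ q ⊕ s(k, p, k) ⊕ s(q, m, m) ⊕ s(q, p, m), s(k ⊕ m ⊕ p ⊕ p, m ⊗ p, s(m, p, p)) ⊕ s(m ⊕ m ⊕ q, k ⊕ m ⊕ m, s(p, p, q)))

Answer: yes — both canonical forms are k ⊕ k ⊗ m ⊗ p ⊕ m ⊕ p ⊕ s(s(k ⊗ m ⊗ p ⊗ s(p, m, m), p ⊕ p ⊗ p ⊕ q, s(k ⊗ k ⊗ q ⊗ q, k ⊗ p ⊗ p ⊗ q, s(p, p, m))), k ⊗ m ⊗ q ⊕ m ⊗ m ⊗ q ⊕ m ⊗ m ⊗ q ⊕ m ⊗ q ⊕ s(k, p, k) ⊕ s(q, m, m) ⊕ s(q, p, m), s(k ⊕ m ⊕ p ⊕ p, m ⊗ p, s(m, p, p)) ⊕ s(m ⊕ m ⊕ q, k ⊕ m ⊕ m, s(p, p, q)))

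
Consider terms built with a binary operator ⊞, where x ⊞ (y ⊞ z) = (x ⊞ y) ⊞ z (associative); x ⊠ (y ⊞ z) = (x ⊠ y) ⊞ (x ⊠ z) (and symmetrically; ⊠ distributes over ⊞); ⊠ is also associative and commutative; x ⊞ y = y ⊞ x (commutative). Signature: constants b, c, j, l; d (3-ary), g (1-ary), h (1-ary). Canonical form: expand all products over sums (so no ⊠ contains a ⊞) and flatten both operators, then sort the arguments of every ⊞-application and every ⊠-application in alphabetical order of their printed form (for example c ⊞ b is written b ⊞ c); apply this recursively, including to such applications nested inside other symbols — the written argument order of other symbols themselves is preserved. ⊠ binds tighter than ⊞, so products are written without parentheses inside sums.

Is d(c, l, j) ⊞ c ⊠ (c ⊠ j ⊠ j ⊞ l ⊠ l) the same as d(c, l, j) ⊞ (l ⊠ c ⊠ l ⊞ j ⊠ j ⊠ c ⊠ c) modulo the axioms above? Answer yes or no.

Left:  d(c, l, j) ⊞ c ⊠ (c ⊠ j ⊠ j ⊞ l ⊠ l)
  Expand:  d(c, l, j) ⊞ c ⊠ c ⊠ j ⊠ j ⊞ c ⊠ l ⊠ l
  Order the arguments:  c ⊠ c ⊠ j ⊠ j ⊞ c ⊠ l ⊠ l ⊞ d(c, l, j)
Right:  d(c, l, j) ⊞ (l ⊠ c ⊠ l ⊞ j ⊠ j ⊠ c ⊠ c)
  Merge nested applications:  d(c, l, j) ⊞ c ⊠ l ⊠ l ⊞ c ⊠ c ⊠ j ⊠ j
  Sort:  c ⊠ c ⊠ j ⊠ j ⊞ c ⊠ l ⊠ l ⊞ d(c, l, j)

Answer: yes — both canonical forms are c ⊠ c ⊠ j ⊠ j ⊞ c ⊠ l ⊠ l ⊞ d(c, l, j)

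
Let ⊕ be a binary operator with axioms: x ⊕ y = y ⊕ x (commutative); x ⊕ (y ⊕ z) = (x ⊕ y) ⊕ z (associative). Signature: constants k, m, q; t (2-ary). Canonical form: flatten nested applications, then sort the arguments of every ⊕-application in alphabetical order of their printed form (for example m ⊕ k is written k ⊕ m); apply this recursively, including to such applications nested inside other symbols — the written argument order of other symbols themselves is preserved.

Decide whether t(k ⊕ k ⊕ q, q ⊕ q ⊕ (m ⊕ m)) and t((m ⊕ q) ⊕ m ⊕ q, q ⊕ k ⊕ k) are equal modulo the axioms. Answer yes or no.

Left:  t(k ⊕ k ⊕ q, q ⊕ q ⊕ (m ⊕ m))
  Work inside:  q ⊕ q ⊕ (m ⊕ m)
  Flatten:  q ⊕ q ⊕ m ⊕ m
  Sort arguments:  m ⊕ m ⊕ q ⊕ q
  Put back:  t(k ⊕ k ⊕ q, m ⊕ m ⊕ q ⊕ q)
Right:  t((m ⊕ q) ⊕ m ⊕ q, q ⊕ k ⊕ k)
  Work inside:  (m ⊕ q) ⊕ m ⊕ q
  Flatten:  m ⊕ q ⊕ m ⊕ q
  Order the arguments:  m ⊕ m ⊕ q ⊕ q
  Put back:  t(m ⊕ m ⊕ q ⊕ q, k ⊕ k ⊕ q)

Answer: no — t(k ⊕ k ⊕ q, m ⊕ m ⊕ q ⊕ q) vs t(m ⊕ m ⊕ q ⊕ q, k ⊕ k ⊕ q)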